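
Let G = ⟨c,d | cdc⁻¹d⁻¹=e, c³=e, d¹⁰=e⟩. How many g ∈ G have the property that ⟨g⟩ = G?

G is cyclic of order 30. An element generates G iff its order is 30, and a cyclic group of order 30 has exactly φ(30) = 8 such elements.

Answer: 8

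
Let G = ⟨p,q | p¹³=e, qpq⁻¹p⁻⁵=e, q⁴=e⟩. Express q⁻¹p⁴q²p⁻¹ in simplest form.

Multiply left to right, reducing at each step:
  (q³) · p⁴ = p⁶q³
  (p⁶q³) · q² = p⁶q
  (p⁶q) · p⁻¹ = pq

Answer: pq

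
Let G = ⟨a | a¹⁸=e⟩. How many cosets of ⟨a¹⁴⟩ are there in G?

First find ord(a¹⁴) by computing successive powers:
  (a¹⁴)¹ = a¹⁴, (a¹⁴)² = a¹⁰, (a¹⁴)³ = a⁶, (a¹⁴)⁴ = a², (a¹⁴)⁵ = a¹⁶, (a¹⁴)⁶ = a¹², (a¹⁴)⁷ = a⁸, (a¹⁴)⁸ = a⁴, (a¹⁴)⁹ = e.
So |⟨a¹⁴⟩| = ord(a¹⁴) = 9. With |G| = 18, by Lagrange [G : ⟨a¹⁴⟩] = 18/9 = 2.

Answer: 2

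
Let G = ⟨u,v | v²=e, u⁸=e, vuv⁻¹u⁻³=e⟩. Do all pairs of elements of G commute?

u·v = uv but v·u = u³v, so u·v ≠ v·u and G is not abelian.

Answer: No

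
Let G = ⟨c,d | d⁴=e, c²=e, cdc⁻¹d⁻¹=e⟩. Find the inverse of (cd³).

The order of (cd³) is 4 (smallest k with (cd³)ᵏ = e), so (cd³)⁻¹ = (cd³)³ = cd.
Check: (cd³) · (cd) → (cd³) · c = d³;   (d³) · d = e, giving e as required.

Answer: cd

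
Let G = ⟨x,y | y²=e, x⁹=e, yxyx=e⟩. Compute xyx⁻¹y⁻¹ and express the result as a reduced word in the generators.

[x, y] = x·y·x⁻¹·y⁻¹.
  x · y = xy
  (xy) · (x⁸) = x²y
  (x²y) · y = x²

Answer: x²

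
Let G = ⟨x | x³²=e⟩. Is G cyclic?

|G| = 32. The element x has order 32 (its powers give 32 distinct elements), so ⟨x⟩ = G and G is cyclic.

Answer: Yes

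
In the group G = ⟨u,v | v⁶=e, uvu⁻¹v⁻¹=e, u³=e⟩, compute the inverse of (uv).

The order of (uv) is 6 (smallest k with (uv)ᵏ = e), so (uv)⁻¹ = (uv)⁵ = u²v⁵.
Check: (uv) · (u²v⁵) → (uv) · u² = v;   v · v⁵ = e, giving e as required.

Answer: u²v⁵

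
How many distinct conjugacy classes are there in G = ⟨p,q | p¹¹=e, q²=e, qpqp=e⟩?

The conjugacy classes (representative and size) are:
  [e] (size 1), [p¹⁰] (size 2), [p²] (size 2), [p³] (size 2), [p⁷] (size 2), [p⁶] (size 2), [p²q] (size 11).
Class equation: 1 + 2 + 2 + 2 + 2 + 2 + 11 = 22 = |G|. So G has 7 conjugacy classes.

Answer: 7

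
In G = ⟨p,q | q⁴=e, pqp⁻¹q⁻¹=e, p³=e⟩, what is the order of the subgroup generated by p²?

|⟨p²⟩| equals the order of p². Compute successive powers until reaching e:
  (p²)¹ = p², (p²)² = p, (p²)³ = e.
The smallest positive k with (p²)ᵏ = e is 3, so |⟨p²⟩| = 3.

Answer: 3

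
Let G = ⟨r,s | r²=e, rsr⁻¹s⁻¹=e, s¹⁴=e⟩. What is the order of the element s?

Compute successive powers until reaching e:
  s¹ = s, s² = s², s³ = s³, s⁴ = s⁴, s⁵ = s⁵, s⁶ = s⁶, s⁷ = s⁷, s⁸ = s⁸, s⁹ = s⁹, s¹⁰ = s¹⁰, s¹¹ = s¹¹, s¹² = s¹², s¹³ = s¹³, s¹⁴ = e.
The smallest positive k with sᵏ = e is 14.

Answer: 14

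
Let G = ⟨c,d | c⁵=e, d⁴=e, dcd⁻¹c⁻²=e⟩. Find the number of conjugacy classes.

The conjugacy classes (representative and size) are:
  [e] (size 1), [c⁴] (size 4), [c²d] (size 5), [d²] (size 5), [c³d³] (size 5).
Class equation: 1 + 4 + 5 + 5 + 5 = 20 = |G|. So G has 5 conjugacy classes.

Answer: 5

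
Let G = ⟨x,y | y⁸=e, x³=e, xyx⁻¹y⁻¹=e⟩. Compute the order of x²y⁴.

Compute successive powers until reaching e:
  (x²y⁴)¹ = x²y⁴, (x²y⁴)² = x, (x²y⁴)³ = y⁴, (x²y⁴)⁴ = x², (x²y⁴)⁵ = xy⁴, (x²y⁴)⁶ = e.
The smallest positive k with (x²y⁴)ᵏ = e is 6.

Answer: 6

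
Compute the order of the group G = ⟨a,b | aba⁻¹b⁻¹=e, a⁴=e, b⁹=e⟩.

Enumerate words in the generators, reducing via the relations: the distinct elements are
  {a, b, e, ab, a², a³, b², b³, b⁴, b⁵, b⁶, b⁷, b⁸, ab², ab³, ab⁴, ab⁵, ab⁶, ab⁷, ab⁸, a²b, a³b, a²b², a²b³, a²b⁴, a²b⁵, a²b⁶, a²b⁷, a²b⁸, a³b², a³b³, a³b⁴, a³b⁵, a³b⁶, a³b⁷, a³b⁸}.
No further products give new elements, so |G| = 36.

Answer: 36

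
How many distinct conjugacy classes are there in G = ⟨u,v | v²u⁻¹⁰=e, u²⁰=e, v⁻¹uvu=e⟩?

The conjugacy classes (representative and size) are:
  [e] (size 1), [u] (size 2), [u²] (size 2), [u³] (size 2), [u⁴] (size 2), [u⁵] (size 2), [u¹⁴] (size 2), [u⁷] (size 2), [u⁸] (size 2), [u¹¹] (size 2), [u¹⁰] (size 1), [u²v⁻¹] (size 10), [u⁹v] (size 10).
Class equation: 1 + 2 + 2 + 2 + 2 + 2 + 2 + 2 + 2 + 2 + 1 + 10 + 10 = 40 = |G|. So G has 13 conjugacy classes.

Answer: 13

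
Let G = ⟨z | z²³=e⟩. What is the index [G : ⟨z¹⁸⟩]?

First find ord(z¹⁸) by computing successive powers:
  (z¹⁸)¹ = z¹⁸, (z¹⁸)² = z¹³, (z¹⁸)³ = z⁸, (z¹⁸)⁴ = z³, (z¹⁸)⁵ = z²¹, (z¹⁸)⁶ = z¹⁶, (z¹⁸)⁷ = z¹¹, (z¹⁸)⁸ = z⁶, (z¹⁸)⁹ = z, (z¹⁸)¹⁰ = z¹⁹, (z¹⁸)¹¹ = z¹⁴, (z¹⁸)¹² = z⁹, (z¹⁸)¹³ = z⁴, (z¹⁸)¹⁴ = z²², (z¹⁸)¹⁵ = z¹⁷, (z¹⁸)¹⁶ = z¹², (z¹⁸)¹⁷ = z⁷, (z¹⁸)¹⁸ = z², (z¹⁸)¹⁹ = z²⁰, (z¹⁸)²⁰ = z¹⁵, (z¹⁸)²¹ = z¹⁰, (z¹⁸)²² = z⁵, (z¹⁸)²³ = e.
So |⟨z¹⁸⟩| = ord(z¹⁸) = 23. With |G| = 23, by Lagrange [G : ⟨z¹⁸⟩] = 23/23 = 1.

Answer: 1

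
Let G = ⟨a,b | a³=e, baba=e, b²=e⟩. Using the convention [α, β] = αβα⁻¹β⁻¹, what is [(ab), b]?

[(ab), b] = (ab)·b·(ab)⁻¹·b⁻¹.
  (ab) · b = a
  a · (ab) = a²b
  (a²b) · b = a²

Answer: a²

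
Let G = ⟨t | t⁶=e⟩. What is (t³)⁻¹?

The order of (t³) is 2 (smallest k with (t³)ᵏ = e), so (t³)⁻¹ = (t³)¹ = t³.
Check: (t³) · (t³) → (t³) · t³ = e, giving e as required.

Answer: t³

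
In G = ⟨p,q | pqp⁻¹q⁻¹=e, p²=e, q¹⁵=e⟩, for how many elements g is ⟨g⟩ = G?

G is cyclic of order 30. An element generates G iff its order is 30, and a cyclic group of order 30 has exactly φ(30) = 8 such elements.

Answer: 8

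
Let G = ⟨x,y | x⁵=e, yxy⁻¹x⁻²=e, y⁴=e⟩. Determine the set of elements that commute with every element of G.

An element z ∈ Z(G) iff z commutes with every generator.
For example e is central: e·x = x = x·e; e·y = y = y·e.
Whereas x ∉ Z(G) since x·y = xy ≠ x²y = y·x.
Checking each of the 20 elements this way gives Z(G) = {e}, of order 1.

Answer: {e}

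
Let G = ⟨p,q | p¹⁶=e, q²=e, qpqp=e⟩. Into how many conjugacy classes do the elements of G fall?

The conjugacy classes (representative and size) are:
  [e] (size 1), [p¹⁵] (size 2), [p²] (size 2), [p³] (size 2), [p¹²] (size 2), [p⁵] (size 2), [p⁶] (size 2), [p⁷] (size 2), [p⁸] (size 1), [p²q] (size 8), [p¹⁵q] (size 8).
Class equation: 1 + 2 + 2 + 2 + 2 + 2 + 2 + 2 + 1 + 8 + 8 = 32 = |G|. So G has 11 conjugacy classes.

Answer: 11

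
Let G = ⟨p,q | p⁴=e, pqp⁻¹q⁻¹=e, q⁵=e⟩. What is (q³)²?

Compute successive powers of (q³), reducing at each step:
  (q³)²: (q³) · q³ = q

Answer: q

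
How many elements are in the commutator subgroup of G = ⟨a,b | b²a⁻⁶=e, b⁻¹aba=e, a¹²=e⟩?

G' = [G, G] is generated by all commutators. The generator-pair commutators are: [a, b] = a².
The subgroup they normally generate is {e, a², a⁴, a⁶, a⁸, a¹⁰}, of order 6.
Check: |G/G'| = 24/6 = 4 is the order of the abelianisation.

Answer: 6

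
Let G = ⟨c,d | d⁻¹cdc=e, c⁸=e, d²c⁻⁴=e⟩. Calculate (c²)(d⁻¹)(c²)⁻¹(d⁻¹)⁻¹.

[(c²), (d⁻¹)] = (c²)·(d⁻¹)·(c²)⁻¹·(d⁻¹)⁻¹.
  (c²) · (d⁻¹) = c²d⁻¹
  (c²d⁻¹) · (c⁶) = d
  d · d = c⁴

Answer: c⁴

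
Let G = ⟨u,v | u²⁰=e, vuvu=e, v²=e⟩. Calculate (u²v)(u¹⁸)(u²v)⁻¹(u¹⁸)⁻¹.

[(u²v), (u¹⁸)] = (u²v)·(u¹⁸)·(u²v)⁻¹·(u¹⁸)⁻¹.
  (u²v) · (u¹⁸) = u⁴v
  (u⁴v) · (u²v) = u²
  (u²) · (u²) = u⁴

Answer: u⁴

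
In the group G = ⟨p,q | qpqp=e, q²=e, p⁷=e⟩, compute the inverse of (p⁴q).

The order of (p⁴q) is 2 (smallest k with (p⁴q)ᵏ = e), so (p⁴q)⁻¹ = (p⁴q)¹ = p⁴q.
Check: (p⁴q) · (p⁴q) → (p⁴q) · p⁴ = q;   q · q = e, giving e as required.

Answer: p⁴q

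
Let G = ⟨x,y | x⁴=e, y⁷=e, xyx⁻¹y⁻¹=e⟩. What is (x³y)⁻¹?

The order of (x³y) is 28 (smallest k with (x³y)ᵏ = e), so (x³y)⁻¹ = (x³y)²⁷ = xy⁶.
Check: (x³y) · (xy⁶) → (x³y) · x = y;   y · y⁶ = e, giving e as required.

Answer: xy⁶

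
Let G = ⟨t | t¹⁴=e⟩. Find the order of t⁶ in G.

Compute successive powers until reaching e:
  (t⁶)¹ = t⁶, (t⁶)² = t¹², (t⁶)³ = t⁴, (t⁶)⁴ = t¹⁰, (t⁶)⁵ = t², (t⁶)⁶ = t⁸, (t⁶)⁷ = e.
The smallest positive k with (t⁶)ᵏ = e is 7.

Answer: 7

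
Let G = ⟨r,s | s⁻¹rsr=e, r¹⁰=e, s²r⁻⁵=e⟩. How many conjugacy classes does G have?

The conjugacy classes (representative and size) are:
  [e] (size 1), [r] (size 2), [r⁸] (size 2), [r⁷] (size 2), [r⁴] (size 2), [r⁵] (size 1), [r⁴s] (size 5), [r²s⁻¹] (size 5).
Class equation: 1 + 2 + 2 + 2 + 2 + 1 + 5 + 5 = 20 = |G|. So G has 8 conjugacy classes.

Answer: 8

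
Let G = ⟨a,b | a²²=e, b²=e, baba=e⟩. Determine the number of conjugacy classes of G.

The conjugacy classes (representative and size) are:
  [e] (size 1), [a] (size 2), [a²] (size 2), [a¹⁹] (size 2), [a⁴] (size 2), [a⁵] (size 2), [a⁶] (size 2), [a⁷] (size 2), [a⁸] (size 2), [a¹³] (size 2), [a¹⁰] (size 2), [a¹¹] (size 1), [a⁶b] (size 11), [ab] (size 11).
Class equation: 1 + 2 + 2 + 2 + 2 + 2 + 2 + 2 + 2 + 2 + 2 + 1 + 11 + 11 = 44 = |G|. So G has 14 conjugacy classes.

Answer: 14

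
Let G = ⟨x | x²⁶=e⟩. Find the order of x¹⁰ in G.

Compute successive powers until reaching e:
  (x¹⁰)¹ = x¹⁰, (x¹⁰)² = x²⁰, (x¹⁰)³ = x⁴, (x¹⁰)⁴ = x¹⁴, (x¹⁰)⁵ = x²⁴, (x¹⁰)⁶ = x⁸, (x¹⁰)⁷ = x¹⁸, (x¹⁰)⁸ = x², (x¹⁰)⁹ = x¹², (x¹⁰)¹⁰ = x²², (x¹⁰)¹¹ = x⁶, (x¹⁰)¹² = x¹⁶, (x¹⁰)¹³ = e.
The smallest positive k with (x¹⁰)ᵏ = e is 13.

Answer: 13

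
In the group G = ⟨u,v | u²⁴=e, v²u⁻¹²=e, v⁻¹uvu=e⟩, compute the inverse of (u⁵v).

The order of (u⁵v) is 4 (smallest k with (u⁵v)ᵏ = e), so (u⁵v)⁻¹ = (u⁵v)³ = u⁵v⁻¹.
Check: (u⁵v) · (u⁵v⁻¹) → (u⁵v) · u⁵ = v;   v · v⁻¹ = e, giving e as required.

Answer: u⁵v⁻¹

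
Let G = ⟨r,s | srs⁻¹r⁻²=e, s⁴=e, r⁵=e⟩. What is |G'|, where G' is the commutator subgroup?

G' = [G, G] is generated by all commutators. The generator-pair commutators are: [r, s] = r⁴.
The subgroup they normally generate is {e, r, r², r³, r⁴}, of order 5.
Check: |G/G'| = 20/5 = 4 is the order of the abelianisation.

Answer: 5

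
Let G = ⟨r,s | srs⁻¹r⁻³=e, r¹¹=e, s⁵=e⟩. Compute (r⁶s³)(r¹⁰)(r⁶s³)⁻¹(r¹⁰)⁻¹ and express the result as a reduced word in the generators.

[(r⁶s³), (r¹⁰)] = (r⁶s³)·(r¹⁰)·(r⁶s³)⁻¹·(r¹⁰)⁻¹.
  (r⁶s³) · (r¹⁰) = rs³
  (rs³) · (rs²) = r⁶
  (r⁶) · r = r⁷

Answer: r⁷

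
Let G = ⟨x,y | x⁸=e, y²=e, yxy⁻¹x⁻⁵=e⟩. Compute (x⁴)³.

Compute successive powers of (x⁴), reducing at each step:
  (x⁴)²: (x⁴) · x⁴ = e
  (x⁴)³: e · x⁴ = x⁴

Answer: x⁴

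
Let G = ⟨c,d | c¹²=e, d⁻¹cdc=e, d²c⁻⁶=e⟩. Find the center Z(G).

An element z ∈ Z(G) iff z commutes with every generator.
For example c⁶ is central: (c⁶)·c = c⁷ = c·(c⁶); (c⁶)·d = d⁻¹ = d·(c⁶).
Whereas c ∉ Z(G) since c·d = cd ≠ c⁵d⁻¹ = d·c.
Checking each of the 24 elements this way gives Z(G) = {e, c⁶}, of order 2.

Answer: {e, c⁶}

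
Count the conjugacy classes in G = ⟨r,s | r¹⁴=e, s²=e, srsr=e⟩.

The conjugacy classes (representative and size) are:
  [e] (size 1), [r¹³] (size 2), [r²] (size 2), [r³] (size 2), [r¹⁰] (size 2), [r⁵] (size 2), [r⁸] (size 2), [r⁷] (size 1), [r⁶s] (size 7), [r⁹s] (size 7).
Class equation: 1 + 2 + 2 + 2 + 2 + 2 + 2 + 1 + 7 + 7 = 28 = |G|. So G has 10 conjugacy classes.

Answer: 10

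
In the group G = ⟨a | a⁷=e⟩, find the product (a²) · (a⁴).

Compute (a²) · (a⁴) by multiplying left to right and reducing via the relations at each step:
  (a²) · a⁴ = a⁶

Answer: a⁶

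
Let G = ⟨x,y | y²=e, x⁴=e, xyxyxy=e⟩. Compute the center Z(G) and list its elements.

An element z ∈ Z(G) iff z commutes with every generator.
For example e is central: e·x = x = x·e; e·y = y = y·e.
Whereas x ∉ Z(G) since x·y = xy ≠ yx = y·x.
Checking each of the 24 elements this way gives Z(G) = {e}, of order 1.

Answer: {e}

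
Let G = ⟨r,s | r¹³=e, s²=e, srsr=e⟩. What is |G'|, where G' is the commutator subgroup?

G' = [G, G] is generated by all commutators. The generator-pair commutators are: [r, s] = r².
The subgroup they normally generate is {e, r, r², r³, r⁴, r⁵, r⁶, r⁷, r⁸, r⁹, r¹⁰, r¹¹, r¹²}, of order 13.
Check: |G/G'| = 26/13 = 2 is the order of the abelianisation.

Answer: 13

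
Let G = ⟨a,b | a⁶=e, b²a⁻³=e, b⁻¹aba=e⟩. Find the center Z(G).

An element z ∈ Z(G) iff z commutes with every generator.
For example a³ is central: (a³)·a = a⁴ = a·(a³); (a³)·b = b⁻¹ = b·(a³).
Whereas a ∉ Z(G) since a·b = ab ≠ a²b⁻¹ = b·a.
Checking each of the 12 elements this way gives Z(G) = {e, a³}, of order 2.

Answer: {e, a³}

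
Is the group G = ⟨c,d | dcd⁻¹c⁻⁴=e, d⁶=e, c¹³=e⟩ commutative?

c·d = cd but d·c = c⁴d, so c·d ≠ d·c and G is not abelian.

Answer: No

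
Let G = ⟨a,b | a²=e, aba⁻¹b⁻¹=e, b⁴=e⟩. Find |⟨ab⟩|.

|⟨ab⟩| equals the order of ab. Compute successive powers until reaching e:
  (ab)¹ = ab, (ab)² = b², (ab)³ = ab³, (ab)⁴ = e.
The smallest positive k with (ab)ᵏ = e is 4, so |⟨ab⟩| = 4.

Answer: 4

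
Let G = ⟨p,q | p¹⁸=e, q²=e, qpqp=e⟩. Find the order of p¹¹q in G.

Compute successive powers until reaching e:
  (p¹¹q)¹ = p¹¹q, (p¹¹q)² = e.
The smallest positive k with (p¹¹q)ᵏ = e is 2.

Answer: 2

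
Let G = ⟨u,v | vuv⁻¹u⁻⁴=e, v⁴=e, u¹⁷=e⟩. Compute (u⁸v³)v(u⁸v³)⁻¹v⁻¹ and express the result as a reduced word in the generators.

[(u⁸v³), v] = (u⁸v³)·v·(u⁸v³)⁻¹·v⁻¹.
  (u⁸v³) · v = u⁸
  (u⁸) · (u²v) = u¹⁰v
  (u¹⁰v) · (v³) = u¹⁰

Answer: u¹⁰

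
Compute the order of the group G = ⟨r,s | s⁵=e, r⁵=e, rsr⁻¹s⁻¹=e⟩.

Enumerate words in the generators, reducing via the relations: the distinct elements are
  {e, r, s, rs, r², r³, r⁴, s², s³, s⁴, rs², rs³, rs⁴, r²s, r³s, r⁴s, r²s², r²s³, r²s⁴, r³s², r³s³, r³s⁴, r⁴s², r⁴s³, r⁴s⁴}.
No further products give new elements, so |G| = 25.

Answer: 25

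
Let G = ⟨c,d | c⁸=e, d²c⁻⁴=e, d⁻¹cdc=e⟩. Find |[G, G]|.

G' = [G, G] is generated by all commutators. The generator-pair commutators are: [c, d] = c².
The subgroup they normally generate is {e, c², c⁴, c⁶}, of order 4.
Check: |G/G'| = 16/4 = 4 is the order of the abelianisation.

Answer: 4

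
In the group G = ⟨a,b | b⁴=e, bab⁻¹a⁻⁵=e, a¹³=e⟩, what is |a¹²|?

Compute successive powers until reaching e:
  (a¹²)¹ = a¹², (a¹²)² = a¹¹, (a¹²)³ = a¹⁰, (a¹²)⁴ = a⁹, (a¹²)⁵ = a⁸, (a¹²)⁶ = a⁷, (a¹²)⁷ = a⁶, (a¹²)⁸ = a⁵, (a¹²)⁹ = a⁴, (a¹²)¹⁰ = a³, (a¹²)¹¹ = a², (a¹²)¹² = a, (a¹²)¹³ = e.
The smallest positive k with (a¹²)ᵏ = e is 13.

Answer: 13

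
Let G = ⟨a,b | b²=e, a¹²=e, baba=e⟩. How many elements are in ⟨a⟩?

|⟨a⟩| equals the order of a. Compute successive powers until reaching e:
  a¹ = a, a² = a², a³ = a³, a⁴ = a⁴, a⁵ = a⁵, a⁶ = a⁶, a⁷ = a⁷, a⁸ = a⁸, a⁹ = a⁹, a¹⁰ = a¹⁰, a¹¹ = a¹¹, a¹² = e.
The smallest positive k with aᵏ = e is 12, so |⟨a⟩| = 12.

Answer: 12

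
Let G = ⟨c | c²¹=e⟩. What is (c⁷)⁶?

Compute successive powers of (c⁷), reducing at each step:
  (c⁷)²: (c⁷) · c⁷ = c¹⁴
  (c⁷)³: (c¹⁴) · c⁷ = e
  (c⁷)⁴: e · c⁷ = c⁷
  (c⁷)⁵: (c⁷) · c⁷ = c¹⁴
  (c⁷)⁶: (c¹⁴) · c⁷ = e

Answer: e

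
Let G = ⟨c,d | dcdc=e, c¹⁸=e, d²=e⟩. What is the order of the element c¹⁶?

Compute successive powers until reaching e:
  (c¹⁶)¹ = c¹⁶, (c¹⁶)² = c¹⁴, (c¹⁶)³ = c¹², (c¹⁶)⁴ = c¹⁰, (c¹⁶)⁵ = c⁸, (c¹⁶)⁶ = c⁶, (c¹⁶)⁷ = c⁴, (c¹⁶)⁸ = c², (c¹⁶)⁹ = e.
The smallest positive k with (c¹⁶)ᵏ = e is 9.

Answer: 9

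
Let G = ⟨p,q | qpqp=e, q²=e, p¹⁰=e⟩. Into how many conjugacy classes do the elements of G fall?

The conjugacy classes (representative and size) are:
  [e] (size 1), [p] (size 2), [p²] (size 2), [p³] (size 2), [p⁴] (size 2), [p⁵] (size 1), [p²q] (size 5), [p³q] (size 5).
Class equation: 1 + 2 + 2 + 2 + 2 + 1 + 5 + 5 = 20 = |G|. So G has 8 conjugacy classes.

Answer: 8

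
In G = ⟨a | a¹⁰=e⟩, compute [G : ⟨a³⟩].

First find ord(a³) by computing successive powers:
  (a³)¹ = a³, (a³)² = a⁶, (a³)³ = a⁹, (a³)⁴ = a², (a³)⁵ = a⁵, (a³)⁶ = a⁸, (a³)⁷ = a, (a³)⁸ = a⁴, (a³)⁹ = a⁷, (a³)¹⁰ = e.
So |⟨a³⟩| = ord(a³) = 10. With |G| = 10, by Lagrange [G : ⟨a³⟩] = 10/10 = 1.

Answer: 1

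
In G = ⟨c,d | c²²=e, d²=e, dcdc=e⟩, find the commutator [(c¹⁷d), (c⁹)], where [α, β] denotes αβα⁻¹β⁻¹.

[(c¹⁷d), (c⁹)] = (c¹⁷d)·(c⁹)·(c¹⁷d)⁻¹·(c⁹)⁻¹.
  (c¹⁷d) · (c⁹) = c⁸d
  (c⁸d) · (c¹⁷d) = c¹³
  (c¹³) · (c¹³) = c⁴

Answer: c⁴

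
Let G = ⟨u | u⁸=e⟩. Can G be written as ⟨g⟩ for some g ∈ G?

|G| = 8. The element u has order 8 (its powers give 8 distinct elements), so ⟨u⟩ = G and G is cyclic.

Answer: Yes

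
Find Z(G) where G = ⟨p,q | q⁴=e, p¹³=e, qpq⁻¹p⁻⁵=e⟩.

An element z ∈ Z(G) iff z commutes with every generator.
For example e is central: e·p = p = p·e; e·q = q = q·e.
Whereas p ∉ Z(G) since p·q = pq ≠ p⁵q = q·p.
Checking each of the 52 elements this way gives Z(G) = {e}, of order 1.

Answer: {e}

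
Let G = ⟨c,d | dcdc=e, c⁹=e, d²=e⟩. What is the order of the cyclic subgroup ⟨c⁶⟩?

|⟨c⁶⟩| equals the order of c⁶. Compute successive powers until reaching e:
  (c⁶)¹ = c⁶, (c⁶)² = c³, (c⁶)³ = e.
The smallest positive k with (c⁶)ᵏ = e is 3, so |⟨c⁶⟩| = 3.

Answer: 3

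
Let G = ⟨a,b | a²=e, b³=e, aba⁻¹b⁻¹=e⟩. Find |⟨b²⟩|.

|⟨b²⟩| equals the order of b². Compute successive powers until reaching e:
  (b²)¹ = b², (b²)² = b, (b²)³ = e.
The smallest positive k with (b²)ᵏ = e is 3, so |⟨b²⟩| = 3.

Answer: 3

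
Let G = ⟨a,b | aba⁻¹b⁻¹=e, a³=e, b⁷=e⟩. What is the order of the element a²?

Compute successive powers until reaching e:
  (a²)¹ = a², (a²)² = a, (a²)³ = e.
The smallest positive k with (a²)ᵏ = e is 3.

Answer: 3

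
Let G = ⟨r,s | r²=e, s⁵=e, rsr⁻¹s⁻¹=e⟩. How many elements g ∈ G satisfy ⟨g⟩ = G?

G is cyclic of order 10. An element generates G iff its order is 10, and a cyclic group of order 10 has exactly φ(10) = 4 such elements.

Answer: 4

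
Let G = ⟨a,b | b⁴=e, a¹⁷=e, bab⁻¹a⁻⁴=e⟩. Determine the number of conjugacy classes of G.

The conjugacy classes (representative and size) are:
  [e] (size 1), [a⁴] (size 4), [a²] (size 4), [a⁵] (size 4), [a¹¹] (size 4), [a⁷b] (size 17), [a³b²] (size 17), [a⁹b³] (size 17).
Class equation: 1 + 4 + 4 + 4 + 4 + 17 + 17 + 17 = 68 = |G|. So G has 8 conjugacy classes.

Answer: 8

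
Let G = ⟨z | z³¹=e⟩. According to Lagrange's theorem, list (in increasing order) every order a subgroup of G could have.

|G| = 31 = 31. By Lagrange's theorem the order of any subgroup divides 31; the divisors of 31 are 1, 31.

Answer: 1, 31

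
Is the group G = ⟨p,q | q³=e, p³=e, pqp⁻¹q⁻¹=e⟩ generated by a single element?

|G| = 9, but the maximum element order in G is 3 < 9. No single element generates all of G, so G is not cyclic.

Answer: No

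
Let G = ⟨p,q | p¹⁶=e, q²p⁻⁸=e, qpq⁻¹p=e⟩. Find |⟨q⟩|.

|⟨q⟩| equals the order of q. Compute successive powers until reaching e:
  q¹ = q, q² = p⁸, q³ = q⁻¹, q⁴ = e.
The smallest positive k with qᵏ = e is 4, so |⟨q⟩| = 4.

Answer: 4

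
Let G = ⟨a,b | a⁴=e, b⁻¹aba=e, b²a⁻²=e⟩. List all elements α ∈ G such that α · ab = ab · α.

⟨ab⟩ ⊆ C_G(ab) since powers of ab commute with ab; so |C_G(ab)| ≥ |⟨ab⟩| = 4.
By orbit–stabilizer, |C_G(ab)| = |G| / |conj. class of ab| = 8 / 2 = 4.
The 4 elements commuting with ab are {e, a², ab, ab⁻¹}.

Answer: {e, a², ab, ab⁻¹}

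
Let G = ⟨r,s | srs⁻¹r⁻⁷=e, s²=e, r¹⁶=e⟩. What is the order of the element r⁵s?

Compute successive powers until reaching e:
  (r⁵s)¹ = r⁵s, (r⁵s)² = r⁸, (r⁵s)³ = r¹³s, (r⁵s)⁴ = e.
The smallest positive k with (r⁵s)ᵏ = e is 4.

Answer: 4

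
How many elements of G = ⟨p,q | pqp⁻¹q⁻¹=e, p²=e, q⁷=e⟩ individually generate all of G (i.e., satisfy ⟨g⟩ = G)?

G is cyclic of order 14. An element generates G iff its order is 14, and a cyclic group of order 14 has exactly φ(14) = 6 such elements.

Answer: 6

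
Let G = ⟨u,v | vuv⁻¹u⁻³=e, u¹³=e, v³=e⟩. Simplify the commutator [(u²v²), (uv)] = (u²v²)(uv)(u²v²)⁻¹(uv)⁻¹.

[(u²v²), (uv)] = (u²v²)·(uv)·(u²v²)⁻¹·(uv)⁻¹.
  (u²v²) · (uv) = u¹¹
  (u¹¹) · (u⁷v) = u⁵v
  (u⁵v) · (u⁴v²) = u⁴

Answer: u⁴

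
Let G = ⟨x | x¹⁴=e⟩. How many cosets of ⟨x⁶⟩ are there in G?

First find ord(x⁶) by computing successive powers:
  (x⁶)¹ = x⁶, (x⁶)² = x¹², (x⁶)³ = x⁴, (x⁶)⁴ = x¹⁰, (x⁶)⁵ = x², (x⁶)⁶ = x⁸, (x⁶)⁷ = e.
So |⟨x⁶⟩| = ord(x⁶) = 7. With |G| = 14, by Lagrange [G : ⟨x⁶⟩] = 14/7 = 2.

Answer: 2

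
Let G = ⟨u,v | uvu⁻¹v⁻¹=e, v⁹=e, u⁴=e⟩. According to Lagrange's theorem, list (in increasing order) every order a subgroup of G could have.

|G| = 36 = 2² · 3². By Lagrange's theorem the order of any subgroup divides 36; the divisors of 36 are 1, 2, 3, 4, 6, 9, 12, 18, 36.

Answer: 1, 2, 3, 4, 6, 9, 12, 18, 36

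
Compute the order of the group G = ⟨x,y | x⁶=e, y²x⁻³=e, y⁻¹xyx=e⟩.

Enumerate words in the generators, reducing via the relations: the distinct elements are
  {e, x, y, xy, x², x³, x⁴, x⁵, x²y, y⁻¹, xy⁻¹, x²y⁻¹}.
No further products give new elements, so |G| = 12.

Answer: 12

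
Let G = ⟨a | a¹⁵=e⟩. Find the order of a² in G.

Compute successive powers until reaching e:
  (a²)¹ = a², (a²)² = a⁴, (a²)³ = a⁶, (a²)⁴ = a⁸, (a²)⁵ = a¹⁰, (a²)⁶ = a¹², (a²)⁷ = a¹⁴, (a²)⁸ = a, (a²)⁹ = a³, (a²)¹⁰ = a⁵, (a²)¹¹ = a⁷, (a²)¹² = a⁹, (a²)¹³ = a¹¹, (a²)¹⁴ = a¹³, (a²)¹⁵ = e.
The smallest positive k with (a²)ᵏ = e is 15.

Answer: 15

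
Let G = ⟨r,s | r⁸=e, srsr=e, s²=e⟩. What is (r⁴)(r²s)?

Compute (r⁴) · (r²s) by multiplying left to right and reducing via the relations at each step:
  (r⁴) · r² = r⁶
  (r⁶) · s = r⁶s

Answer: r⁶s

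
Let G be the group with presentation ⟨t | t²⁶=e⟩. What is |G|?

G is generated by a single element, so G is cyclic. The relator gives t²⁶ = e and no smaller power is forced to be e, so the 26 powers {e, t, t², t³, t⁴, t⁵, t⁶, t⁷, t⁸, t⁹, t²², t²³, t²¹, t²⁰, t²⁴, t²⁵, t¹², t¹³, t¹¹, t¹⁰, t¹⁴, t¹⁵, t¹⁶, t¹⁷, t¹⁸, t¹⁹} are distinct. Hence |G| = 26.

Answer: 26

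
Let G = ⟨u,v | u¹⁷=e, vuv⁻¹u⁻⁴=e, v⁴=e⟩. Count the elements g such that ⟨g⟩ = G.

⟨g⟩ = G would require ord(g) = |G| = 68, but the maximum element order in G is 17 < 68. So G is not cyclic and no single element generates it: the count is 0.

Answer: 0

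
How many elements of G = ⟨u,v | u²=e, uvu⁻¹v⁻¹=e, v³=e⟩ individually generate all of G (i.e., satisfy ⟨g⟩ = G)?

G is cyclic of order 6. An element generates G iff its order is 6, and a cyclic group of order 6 has exactly φ(6) = 2 such elements.

Answer: 2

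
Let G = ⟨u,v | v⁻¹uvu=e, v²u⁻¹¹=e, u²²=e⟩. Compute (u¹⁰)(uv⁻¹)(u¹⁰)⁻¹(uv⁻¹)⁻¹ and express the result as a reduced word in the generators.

[(u¹⁰), (uv⁻¹)] = (u¹⁰)·(uv⁻¹)·(u¹⁰)⁻¹·(uv⁻¹)⁻¹.
  (u¹⁰) · (uv⁻¹) = v
  v · (u¹²) = u¹⁰v
  (u¹⁰v) · (uv) = u²⁰

Answer: u²⁰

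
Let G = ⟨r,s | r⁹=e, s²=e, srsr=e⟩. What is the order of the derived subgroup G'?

G' = [G, G] is generated by all commutators. The generator-pair commutators are: [r, s] = r².
The subgroup they normally generate is {e, r, r², r³, r⁴, r⁵, r⁶, r⁷, r⁸}, of order 9.
Check: |G/G'| = 18/9 = 2 is the order of the abelianisation.

Answer: 9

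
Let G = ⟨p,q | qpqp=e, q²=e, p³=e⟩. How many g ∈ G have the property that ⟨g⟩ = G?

⟨g⟩ = G would require ord(g) = |G| = 6, but the maximum element order in G is 3 < 6. So G is not cyclic and no single element generates it: the count is 0.

Answer: 0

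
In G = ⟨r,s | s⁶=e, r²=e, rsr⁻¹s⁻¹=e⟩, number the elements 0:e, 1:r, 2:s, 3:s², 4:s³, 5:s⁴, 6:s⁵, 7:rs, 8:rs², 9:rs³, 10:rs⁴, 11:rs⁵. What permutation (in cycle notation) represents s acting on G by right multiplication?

(0 2 3 4 5 6)(1 7 8 9 10 11)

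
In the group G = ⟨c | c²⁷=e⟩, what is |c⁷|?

Compute successive powers until reaching e:
  (c⁷)¹ = c⁷, (c⁷)² = c¹⁴, (c⁷)³ = c²¹, (c⁷)⁴ = c, (c⁷)⁵ = c⁸, (c⁷)⁶ = c¹⁵, (c⁷)⁷ = c²², (c⁷)⁸ = c², (c⁷)⁹ = c⁹, (c⁷)¹⁰ = c¹⁶, (c⁷)¹¹ = c²³, (c⁷)¹² = c³, (c⁷)¹³ = c¹⁰, (c⁷)¹⁴ = c¹⁷, (c⁷)¹⁵ = c²⁴, (c⁷)¹⁶ = c⁴, (c⁷)¹⁷ = c¹¹, (c⁷)¹⁸ = c¹⁸, (c⁷)¹⁹ = c²⁵, (c⁷)²⁰ = c⁵, (c⁷)²¹ = c¹², (c⁷)²² = c¹⁹, (c⁷)²³ = c²⁶, (c⁷)²⁴ = c⁶, (c⁷)²⁵ = c¹³, (c⁷)²⁶ = c²⁰, (c⁷)²⁷ = e.
The smallest positive k with (c⁷)ᵏ = e is 27.

Answer: 27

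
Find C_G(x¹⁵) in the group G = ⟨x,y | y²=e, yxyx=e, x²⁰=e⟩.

⟨x¹⁵⟩ ⊆ C_G(x¹⁵) since powers of x¹⁵ commute with x¹⁵; so |C_G(x¹⁵)| ≥ |⟨x¹⁵⟩| = 4.
By orbit–stabilizer, |C_G(x¹⁵)| = |G| / |conj. class of x¹⁵| = 40 / 2 = 20.
The 20 elements commuting with x¹⁵ are {e, x, x², x³, x⁴, x⁵, x⁶, x⁷, x⁸, x⁹, x¹⁰, x¹¹, x¹², x¹³, x¹⁴, x¹⁵, x¹⁶, x¹⁷, x¹⁸, x¹⁹}.

Answer: {e, x, x², x³, x⁴, x⁵, x⁶, x⁷, x⁸, x⁹, x¹⁰, x¹¹, x¹², x¹³, x¹⁴, x¹⁵, x¹⁶, x¹⁷, x¹⁸, x¹⁹}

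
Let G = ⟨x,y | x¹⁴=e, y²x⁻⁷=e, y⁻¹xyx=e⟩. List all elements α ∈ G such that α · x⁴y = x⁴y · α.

⟨x⁴y⟩ ⊆ C_G(x⁴y) since powers of x⁴y commute with x⁴y; so |C_G(x⁴y)| ≥ |⟨x⁴y⟩| = 4.
By orbit–stabilizer, |C_G(x⁴y)| = |G| / |conj. class of x⁴y| = 28 / 7 = 4.
The 4 elements commuting with x⁴y are {e, x⁷, x⁴y, x⁴y⁻¹}.

Answer: {e, x⁷, x⁴y, x⁴y⁻¹}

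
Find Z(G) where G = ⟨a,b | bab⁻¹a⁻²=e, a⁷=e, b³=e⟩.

An element z ∈ Z(G) iff z commutes with every generator.
For example e is central: e·a = a = a·e; e·b = b = b·e.
Whereas a ∉ Z(G) since a·b = ab ≠ a²b = b·a.
Checking each of the 21 elements this way gives Z(G) = {e}, of order 1.

Answer: {e}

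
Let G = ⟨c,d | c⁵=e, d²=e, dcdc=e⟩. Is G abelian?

c·d = cd but d·c = c⁴d, so c·d ≠ d·c and G is not abelian.

Answer: No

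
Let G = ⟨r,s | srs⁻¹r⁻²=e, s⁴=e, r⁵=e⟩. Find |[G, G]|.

G' = [G, G] is generated by all commutators. The generator-pair commutators are: [r, s] = r⁴.
The subgroup they normally generate is {e, r, r², r³, r⁴}, of order 5.
Check: |G/G'| = 20/5 = 4 is the order of the abelianisation.

Answer: 5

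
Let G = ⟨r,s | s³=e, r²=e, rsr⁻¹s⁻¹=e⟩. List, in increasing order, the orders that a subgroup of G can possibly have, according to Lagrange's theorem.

|G| = 6 = 2 · 3. By Lagrange's theorem the order of any subgroup divides 6; the divisors of 6 are 1, 2, 3, 6.

Answer: 1, 2, 3, 6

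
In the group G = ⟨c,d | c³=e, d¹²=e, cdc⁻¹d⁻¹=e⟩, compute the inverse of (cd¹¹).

The order of (cd¹¹) is 12 (smallest k with (cd¹¹)ᵏ = e), so (cd¹¹)⁻¹ = (cd¹¹)¹¹ = c²d.
Check: (cd¹¹) · (c²d) → (cd¹¹) · c² = d¹¹;   (d¹¹) · d = e, giving e as required.

Answer: c²d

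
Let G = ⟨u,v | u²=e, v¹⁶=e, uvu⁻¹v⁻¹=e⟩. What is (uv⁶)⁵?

Compute successive powers of (uv⁶), reducing at each step:
  (uv⁶)²: (uv⁶) · u = v⁶;   (v⁶) · v⁶ = v¹²
  (uv⁶)³: (v¹²) · u = uv¹²;   (uv¹²) · v⁶ = uv²
  (uv⁶)⁴: (uv²) · u = v²;   (v²) · v⁶ = v⁸
  (uv⁶)⁵: (v⁸) · u = uv⁸;   (uv⁸) · v⁶ = uv¹⁴

Answer: uv¹⁴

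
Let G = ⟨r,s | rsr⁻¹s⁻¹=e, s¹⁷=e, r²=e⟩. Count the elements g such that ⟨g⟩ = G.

G is cyclic of order 34. An element generates G iff its order is 34, and a cyclic group of order 34 has exactly φ(34) = 16 such elements.

Answer: 16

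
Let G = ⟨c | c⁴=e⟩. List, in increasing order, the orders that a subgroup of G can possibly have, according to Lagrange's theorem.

|G| = 4 = 2². By Lagrange's theorem the order of any subgroup divides 4; the divisors of 4 are 1, 2, 4.

Answer: 1, 2, 4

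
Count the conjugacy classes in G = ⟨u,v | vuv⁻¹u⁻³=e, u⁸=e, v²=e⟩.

The conjugacy classes (representative and size) are:
  [e] (size 1), [u³] (size 2), [u²] (size 2), [u⁴] (size 1), [u⁵] (size 2), [u⁴v] (size 4), [uv] (size 4).
Class equation: 1 + 2 + 2 + 1 + 2 + 4 + 4 = 16 = |G|. So G has 7 conjugacy classes.

Answer: 7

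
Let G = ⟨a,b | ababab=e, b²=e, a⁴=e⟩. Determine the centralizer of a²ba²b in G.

⟨a²ba²b⟩ ⊆ C_G(a²ba²b) since powers of a²ba²b commute with a²ba²b; so |C_G(a²ba²b)| ≥ |⟨a²ba²b⟩| = 2.
By orbit–stabilizer, |C_G(a²ba²b)| = |G| / |conj. class of a²ba²b| = 24 / 3 = 8.
The 8 elements commuting with a²ba²b are {e, a², b, a²b, ba², ba²b, a²ba², a²ba²b}.

Answer: {e, a², b, a²b, ba², ba²b, a²ba², a²ba²b}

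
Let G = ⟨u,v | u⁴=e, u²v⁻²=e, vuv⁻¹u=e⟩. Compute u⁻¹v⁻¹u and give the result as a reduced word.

Multiply left to right, reducing at each step:
  (u³) · v⁻¹ = uv
  (uv) · u = v

Answer: v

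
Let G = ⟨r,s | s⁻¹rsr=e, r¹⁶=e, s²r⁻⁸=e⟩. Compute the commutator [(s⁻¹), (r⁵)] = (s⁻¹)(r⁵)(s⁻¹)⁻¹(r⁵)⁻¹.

[(s⁻¹), (r⁵)] = (s⁻¹)·(r⁵)·(s⁻¹)⁻¹·(r⁵)⁻¹.
  (s⁻¹) · (r⁵) = r³s
  (r³s) · s = r¹¹
  (r¹¹) · (r¹¹) = r⁶

Answer: r⁶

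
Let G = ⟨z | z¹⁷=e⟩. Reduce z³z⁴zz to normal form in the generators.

Multiply left to right, reducing at each step:
  (z³) · z⁴ = z⁷
  (z⁷) · z = z⁸
  (z⁸) · z = z⁹

Answer: z⁹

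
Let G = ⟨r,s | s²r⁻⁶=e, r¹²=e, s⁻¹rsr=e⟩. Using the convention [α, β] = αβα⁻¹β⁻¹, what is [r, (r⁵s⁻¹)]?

[r, (r⁵s⁻¹)] = r·(r⁵s⁻¹)·r⁻¹·(r⁵s⁻¹)⁻¹.
  r · (r⁵s⁻¹) = s
  s · (r¹¹) = rs
  (rs) · (r⁵s) = r²

Answer: r²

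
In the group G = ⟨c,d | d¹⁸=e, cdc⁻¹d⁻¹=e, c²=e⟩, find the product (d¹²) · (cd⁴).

Compute (d¹²) · (cd⁴) by multiplying left to right and reducing via the relations at each step:
  (d¹²) · c = cd¹²
  (cd¹²) · d⁴ = cd¹⁶

Answer: cd¹⁶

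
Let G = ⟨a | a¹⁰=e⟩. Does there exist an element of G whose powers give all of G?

|G| = 10. The element a has order 10 (its powers give 10 distinct elements), so ⟨a⟩ = G and G is cyclic.

Answer: Yes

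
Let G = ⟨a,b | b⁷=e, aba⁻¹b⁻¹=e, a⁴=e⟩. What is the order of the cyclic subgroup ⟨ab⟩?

|⟨ab⟩| equals the order of ab. Compute successive powers until reaching e:
  (ab)¹ = ab, (ab)² = a²b², (ab)³ = a³b³, (ab)⁴ = b⁴, (ab)⁵ = ab⁵, (ab)⁶ = a²b⁶, (ab)⁷ = a³, (ab)⁸ = b, (ab)⁹ = ab², (ab)¹⁰ = a²b³, (ab)¹¹ = a³b⁴, (ab)¹² = b⁵, (ab)¹³ = ab⁶, (ab)¹⁴ = a², (ab)¹⁵ = a³b, (ab)¹⁶ = b², (ab)¹⁷ = ab³, (ab)¹⁸ = a²b⁴, (ab)¹⁹ = a³b⁵, (ab)²⁰ = b⁶, (ab)²¹ = a, (ab)²² = a²b, (ab)²³ = a³b², (ab)²⁴ = b³, (ab)²⁵ = ab⁴, (ab)²⁶ = a²b⁵, (ab)²⁷ = a³b⁶, (ab)²⁸ = e.
The smallest positive k with (ab)ᵏ = e is 28, so |⟨ab⟩| = 28.

Answer: 28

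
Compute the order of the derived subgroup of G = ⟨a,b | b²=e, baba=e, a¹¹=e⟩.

G' = [G, G] is generated by all commutators. The generator-pair commutators are: [a, b] = a².
The subgroup they normally generate is {e, a, a², a³, a⁴, a⁵, a⁶, a⁷, a⁸, a⁹, a¹⁰}, of order 11.
Check: |G/G'| = 22/11 = 2 is the order of the abelianisation.

Answer: 11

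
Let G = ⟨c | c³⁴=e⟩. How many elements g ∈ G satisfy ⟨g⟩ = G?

G is cyclic of order 34. An element generates G iff its order is 34, and a cyclic group of order 34 has exactly φ(34) = 16 such elements.

Answer: 16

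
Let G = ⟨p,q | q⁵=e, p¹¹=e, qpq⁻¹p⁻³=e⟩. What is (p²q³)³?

Compute successive powers of (p²q³), reducing at each step:
  (p²q³)²: (p²q³) · p² = pq³;   (pq³) · q³ = pq
  (p²q³)³: (pq) · p² = p⁷q;   (p⁷q) · q³ = p⁷q⁴

Answer: p⁷q⁴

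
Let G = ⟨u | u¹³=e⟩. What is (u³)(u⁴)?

Compute (u³) · (u⁴) by multiplying left to right and reducing via the relations at each step:
  (u³) · u⁴ = u⁷

Answer: u⁷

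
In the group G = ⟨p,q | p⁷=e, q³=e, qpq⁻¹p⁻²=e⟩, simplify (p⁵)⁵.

Compute successive powers of (p⁵), reducing at each step:
  (p⁵)²: (p⁵) · p⁵ = p³
  (p⁵)³: (p³) · p⁵ = p
  (p⁵)⁴: p · p⁵ = p⁶
  (p⁵)⁵: (p⁶) · p⁵ = p⁴

Answer: p⁴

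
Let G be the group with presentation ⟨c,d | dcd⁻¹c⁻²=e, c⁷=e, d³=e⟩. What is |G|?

Enumerate words in the generators, reducing via the relations: the distinct elements are
  {c, d, e, cd, c², c³, c⁴, c⁵, c⁶, d², cd², c²d, c³d, c⁴d, c⁵d, c⁶d, c²d², c³d², c⁴d², c⁵d², c⁶d²}.
No further products give new elements, so |G| = 21.

Answer: 21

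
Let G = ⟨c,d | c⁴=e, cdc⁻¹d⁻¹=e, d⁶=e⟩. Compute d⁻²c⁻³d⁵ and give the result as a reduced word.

Multiply left to right, reducing at each step:
  (d⁴) · c⁻³ = cd⁴
  (cd⁴) · d⁵ = cd³

Answer: cd³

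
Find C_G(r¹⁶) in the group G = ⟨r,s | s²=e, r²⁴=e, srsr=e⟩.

⟨r¹⁶⟩ ⊆ C_G(r¹⁶) since powers of r¹⁶ commute with r¹⁶; so |C_G(r¹⁶)| ≥ |⟨r¹⁶⟩| = 3.
By orbit–stabilizer, |C_G(r¹⁶)| = |G| / |conj. class of r¹⁶| = 48 / 2 = 24.
The 24 elements commuting with r¹⁶ are {e, r, r², r³, r⁴, r⁵, r⁶, r⁷, r⁸, r⁹, r¹⁰, r¹¹, r¹², r¹³, r¹⁴, r¹⁵, r¹⁶, r¹⁷, r¹⁸, r¹⁹, r²⁰, r²¹, r²², r²³}.

Answer: {e, r, r², r³, r⁴, r⁵, r⁶, r⁷, r⁸, r⁹, r¹⁰, r¹¹, r¹², r¹³, r¹⁴, r¹⁵, r¹⁶, r¹⁷, r¹⁸, r¹⁹, r²⁰, r²¹, r²², r²³}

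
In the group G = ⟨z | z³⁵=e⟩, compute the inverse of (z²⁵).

The order of (z²⁵) is 7 (smallest k with (z²⁵)ᵏ = e), so (z²⁵)⁻¹ = (z²⁵)⁶ = z¹⁰.
Check: (z²⁵) · (z¹⁰) → (z²⁵) · z¹⁰ = e, giving e as required.

Answer: z¹⁰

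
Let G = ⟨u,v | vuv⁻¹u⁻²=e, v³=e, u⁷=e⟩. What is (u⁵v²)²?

Compute successive powers of (u⁵v²), reducing at each step:
  (u⁵v²)²: (u⁵v²) · u⁵ = u⁴v²;   (u⁴v²) · v² = u⁴v

Answer: u⁴v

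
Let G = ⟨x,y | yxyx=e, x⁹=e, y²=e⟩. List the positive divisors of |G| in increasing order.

|G| = 18 = 2 · 3². By Lagrange's theorem the order of any subgroup divides 18; the divisors of 18 are 1, 2, 3, 6, 9, 18.

Answer: 1, 2, 3, 6, 9, 18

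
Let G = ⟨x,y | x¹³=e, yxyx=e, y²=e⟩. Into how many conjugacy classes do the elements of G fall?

The conjugacy classes (representative and size) are:
  [e] (size 1), [x¹²] (size 2), [x¹¹] (size 2), [x³] (size 2), [x⁴] (size 2), [x⁸] (size 2), [x⁶] (size 2), [y] (size 13).
Class equation: 1 + 2 + 2 + 2 + 2 + 2 + 2 + 13 = 26 = |G|. So G has 8 conjugacy classes.

Answer: 8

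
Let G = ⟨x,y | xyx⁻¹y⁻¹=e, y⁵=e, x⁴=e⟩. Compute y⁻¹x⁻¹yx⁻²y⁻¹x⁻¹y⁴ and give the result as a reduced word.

Multiply left to right, reducing at each step:
  (y⁴) · x⁻¹ = x³y⁴
  (x³y⁴) · y = x³
  (x³) · x⁻² = x
  x · y⁻¹ = xy⁴
  (xy⁴) · x⁻¹ = y⁴
  (y⁴) · y⁴ = y³

Answer: y³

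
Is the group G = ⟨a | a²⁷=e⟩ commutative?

G has a single generator, so G is cyclic and hence abelian.

Answer: Yes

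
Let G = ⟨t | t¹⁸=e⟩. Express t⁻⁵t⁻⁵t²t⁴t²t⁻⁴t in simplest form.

Multiply left to right, reducing at each step:
  (t¹³) · t⁻⁵ = t⁸
  (t⁸) · t² = t¹⁰
  (t¹⁰) · t⁴ = t¹⁴
  (t¹⁴) · t² = t¹⁶
  (t¹⁶) · t⁻⁴ = t¹²
  (t¹²) · t = t¹³

Answer: t¹³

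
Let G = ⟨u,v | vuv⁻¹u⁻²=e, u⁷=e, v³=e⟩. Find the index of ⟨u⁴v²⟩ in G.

First find ord(u⁴v²) by computing successive powers:
  (u⁴v²)¹ = u⁴v², (u⁴v²)² = u⁶v, (u⁴v²)³ = e.
So |⟨u⁴v²⟩| = ord(u⁴v²) = 3. With |G| = 21, by Lagrange [G : ⟨u⁴v²⟩] = 21/3 = 7.

Answer: 7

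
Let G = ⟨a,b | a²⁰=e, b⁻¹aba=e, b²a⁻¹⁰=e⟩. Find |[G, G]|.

G' = [G, G] is generated by all commutators. The generator-pair commutators are: [a, b] = a².
The subgroup they normally generate is {e, a², a⁴, a⁶, a⁸, a¹⁰, a¹², a¹⁴, a¹⁶, a¹⁸}, of order 10.
Check: |G/G'| = 40/10 = 4 is the order of the abelianisation.

Answer: 10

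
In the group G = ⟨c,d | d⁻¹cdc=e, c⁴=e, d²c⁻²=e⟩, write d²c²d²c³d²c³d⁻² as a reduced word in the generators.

Multiply left to right, reducing at each step:
  (c²) · c² = e
  e · d² = c²
  (c²) · c³ = c
  c · d² = c³
  (c³) · c³ = c²
  (c²) · d⁻² = e

Answer: e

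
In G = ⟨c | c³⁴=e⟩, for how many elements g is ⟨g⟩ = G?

G is cyclic of order 34. An element generates G iff its order is 34, and a cyclic group of order 34 has exactly φ(34) = 16 such elements.

Answer: 16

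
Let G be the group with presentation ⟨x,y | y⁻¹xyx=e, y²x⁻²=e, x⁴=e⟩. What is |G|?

Enumerate words in the generators, reducing via the relations: the distinct elements are
  {e, x, y, xy, x², x³, y⁻¹, xy⁻¹}.
No further products give new elements, so |G| = 8.

Answer: 8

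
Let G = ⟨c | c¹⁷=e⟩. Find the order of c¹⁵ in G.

Compute successive powers until reaching e:
  (c¹⁵)¹ = c¹⁵, (c¹⁵)² = c¹³, (c¹⁵)³ = c¹¹, (c¹⁵)⁴ = c⁹, (c¹⁵)⁵ = c⁷, (c¹⁵)⁶ = c⁵, (c¹⁵)⁷ = c³, (c¹⁵)⁸ = c, (c¹⁵)⁹ = c¹⁶, (c¹⁵)¹⁰ = c¹⁴, (c¹⁵)¹¹ = c¹², (c¹⁵)¹² = c¹⁰, (c¹⁵)¹³ = c⁸, (c¹⁵)¹⁴ = c⁶, (c¹⁵)¹⁵ = c⁴, (c¹⁵)¹⁶ = c², (c¹⁵)¹⁷ = e.
The smallest positive k with (c¹⁵)ᵏ = e is 17.

Answer: 17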